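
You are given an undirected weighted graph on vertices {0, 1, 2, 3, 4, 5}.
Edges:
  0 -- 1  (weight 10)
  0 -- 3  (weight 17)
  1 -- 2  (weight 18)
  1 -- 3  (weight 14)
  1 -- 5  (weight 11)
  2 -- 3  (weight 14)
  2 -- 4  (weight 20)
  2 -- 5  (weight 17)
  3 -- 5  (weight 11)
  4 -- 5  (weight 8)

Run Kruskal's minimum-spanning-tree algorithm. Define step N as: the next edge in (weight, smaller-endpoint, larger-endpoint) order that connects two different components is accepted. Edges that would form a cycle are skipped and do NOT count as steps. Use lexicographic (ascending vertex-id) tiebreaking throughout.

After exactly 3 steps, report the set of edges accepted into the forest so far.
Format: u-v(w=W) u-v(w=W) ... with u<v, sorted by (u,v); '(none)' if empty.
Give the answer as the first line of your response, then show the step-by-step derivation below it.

0-1(w=10) 1-5(w=11) 4-5(w=8)

step 1: add edge 4-5 (w=8); MST = {4-5(w=8)}
step 2: add edge 0-1 (w=10); MST = {0-1(w=10) 4-5(w=8)}
step 3: add edge 1-5 (w=11); MST = {0-1(w=10) 1-5(w=11) 4-5(w=8)}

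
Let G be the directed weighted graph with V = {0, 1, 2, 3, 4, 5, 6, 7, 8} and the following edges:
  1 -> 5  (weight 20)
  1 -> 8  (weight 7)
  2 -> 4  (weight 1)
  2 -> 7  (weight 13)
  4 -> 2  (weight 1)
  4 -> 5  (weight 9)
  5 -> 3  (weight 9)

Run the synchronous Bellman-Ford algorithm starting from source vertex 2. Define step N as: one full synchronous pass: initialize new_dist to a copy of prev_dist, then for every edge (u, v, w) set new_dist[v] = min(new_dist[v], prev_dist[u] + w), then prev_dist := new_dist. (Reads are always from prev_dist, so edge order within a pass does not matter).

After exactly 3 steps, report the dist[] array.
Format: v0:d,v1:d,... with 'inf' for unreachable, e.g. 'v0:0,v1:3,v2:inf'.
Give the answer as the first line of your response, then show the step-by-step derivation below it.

v0:inf,v1:inf,v2:0,v3:19,v4:1,v5:10,v6:inf,v7:13,v8:inf

step 1: dist = v0:inf,v1:inf,v2:0,v3:inf,v4:1,v5:inf,v6:inf,v7:13,v8:inf
step 2: dist = v0:inf,v1:inf,v2:0,v3:inf,v4:1,v5:10,v6:inf,v7:13,v8:inf
step 3: dist = v0:inf,v1:inf,v2:0,v3:19,v4:1,v5:10,v6:inf,v7:13,v8:inf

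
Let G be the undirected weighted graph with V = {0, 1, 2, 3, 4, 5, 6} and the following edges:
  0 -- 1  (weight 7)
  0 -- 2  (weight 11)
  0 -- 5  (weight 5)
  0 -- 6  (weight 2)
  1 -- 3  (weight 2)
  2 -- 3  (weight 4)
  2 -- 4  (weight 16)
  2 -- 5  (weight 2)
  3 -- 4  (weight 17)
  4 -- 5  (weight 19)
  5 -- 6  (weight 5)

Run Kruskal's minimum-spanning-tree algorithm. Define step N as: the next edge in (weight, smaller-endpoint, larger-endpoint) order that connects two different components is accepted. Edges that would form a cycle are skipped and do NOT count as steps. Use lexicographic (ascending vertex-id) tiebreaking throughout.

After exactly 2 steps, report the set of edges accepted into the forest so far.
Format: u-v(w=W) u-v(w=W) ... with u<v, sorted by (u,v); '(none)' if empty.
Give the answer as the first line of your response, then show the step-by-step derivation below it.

0-6(w=2) 1-3(w=2)

step 1: add edge 0-6 (w=2); MST = {0-6(w=2)}
step 2: add edge 1-3 (w=2); MST = {0-6(w=2) 1-3(w=2)}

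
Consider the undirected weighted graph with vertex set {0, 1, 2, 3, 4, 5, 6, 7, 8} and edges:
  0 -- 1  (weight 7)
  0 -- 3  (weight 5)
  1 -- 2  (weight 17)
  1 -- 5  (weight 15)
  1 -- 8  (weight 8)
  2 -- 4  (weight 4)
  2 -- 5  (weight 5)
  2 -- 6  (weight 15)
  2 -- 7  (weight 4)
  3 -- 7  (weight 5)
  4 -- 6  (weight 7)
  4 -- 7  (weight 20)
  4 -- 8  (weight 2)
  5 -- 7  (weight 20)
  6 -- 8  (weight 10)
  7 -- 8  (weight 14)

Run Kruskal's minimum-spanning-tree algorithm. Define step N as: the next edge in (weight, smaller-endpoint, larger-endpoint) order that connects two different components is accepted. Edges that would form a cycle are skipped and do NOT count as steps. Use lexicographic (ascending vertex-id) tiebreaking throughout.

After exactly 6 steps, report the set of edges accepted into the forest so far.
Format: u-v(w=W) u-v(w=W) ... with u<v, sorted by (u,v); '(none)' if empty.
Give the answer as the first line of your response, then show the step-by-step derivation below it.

0-3(w=5) 2-4(w=4) 2-5(w=5) 2-7(w=4) 3-7(w=5) 4-8(w=2)

step 1: add edge 4-8 (w=2); MST = {4-8(w=2)}
step 2: add edge 2-4 (w=4); MST = {2-4(w=4) 4-8(w=2)}
step 3: add edge 2-7 (w=4); MST = {2-4(w=4) 2-7(w=4) 4-8(w=2)}
step 4: add edge 0-3 (w=5); MST = {0-3(w=5) 2-4(w=4) 2-7(w=4) 4-8(w=2)}
step 5: add edge 2-5 (w=5); MST = {0-3(w=5) 2-4(w=4) 2-5(w=5) 2-7(w=4) 4-8(w=2)}
step 6: add edge 3-7 (w=5); MST = {0-3(w=5) 2-4(w=4) 2-5(w=5) 2-7(w=4) 3-7(w=5) 4-8(w=2)}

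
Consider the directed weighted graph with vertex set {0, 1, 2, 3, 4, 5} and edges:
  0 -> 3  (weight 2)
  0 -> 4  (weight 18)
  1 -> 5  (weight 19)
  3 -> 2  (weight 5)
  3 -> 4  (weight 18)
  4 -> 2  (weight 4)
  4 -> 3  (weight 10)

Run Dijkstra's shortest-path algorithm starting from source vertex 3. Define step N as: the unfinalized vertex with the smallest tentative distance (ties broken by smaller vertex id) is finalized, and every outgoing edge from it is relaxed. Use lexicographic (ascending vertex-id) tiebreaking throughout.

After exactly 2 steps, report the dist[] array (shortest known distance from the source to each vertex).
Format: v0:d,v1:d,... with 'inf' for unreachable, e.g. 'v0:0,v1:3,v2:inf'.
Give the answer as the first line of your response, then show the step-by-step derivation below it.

v0:inf,v1:inf,v2:5,v3:0,v4:18,v5:inf

step 1: dist = v0:inf,v1:inf,v2:5,v3:0,v4:18,v5:inf
step 2: dist = v0:inf,v1:inf,v2:5,v3:0,v4:18,v5:inf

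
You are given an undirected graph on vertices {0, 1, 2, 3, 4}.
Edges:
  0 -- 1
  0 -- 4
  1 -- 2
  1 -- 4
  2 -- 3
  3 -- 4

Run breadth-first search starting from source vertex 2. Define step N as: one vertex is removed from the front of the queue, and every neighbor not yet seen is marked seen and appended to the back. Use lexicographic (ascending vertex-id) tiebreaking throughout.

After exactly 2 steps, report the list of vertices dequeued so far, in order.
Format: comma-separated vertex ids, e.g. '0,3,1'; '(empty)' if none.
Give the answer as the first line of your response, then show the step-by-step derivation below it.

2,1

step 1: dequeue 2; queue=[1,3]; order=2
step 2: dequeue 1; queue=[3,0,4]; order=2,1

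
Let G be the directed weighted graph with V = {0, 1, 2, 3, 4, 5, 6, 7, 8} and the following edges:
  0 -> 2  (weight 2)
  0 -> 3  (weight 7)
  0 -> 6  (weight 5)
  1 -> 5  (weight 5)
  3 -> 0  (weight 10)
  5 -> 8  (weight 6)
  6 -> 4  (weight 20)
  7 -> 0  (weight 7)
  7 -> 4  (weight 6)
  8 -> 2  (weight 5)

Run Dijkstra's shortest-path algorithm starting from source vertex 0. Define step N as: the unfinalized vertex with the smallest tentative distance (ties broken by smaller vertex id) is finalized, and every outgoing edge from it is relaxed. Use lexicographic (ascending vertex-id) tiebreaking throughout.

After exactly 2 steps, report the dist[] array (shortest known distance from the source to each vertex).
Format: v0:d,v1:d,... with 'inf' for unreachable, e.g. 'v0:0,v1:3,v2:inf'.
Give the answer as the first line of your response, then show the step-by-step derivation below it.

v0:0,v1:inf,v2:2,v3:7,v4:inf,v5:inf,v6:5,v7:inf,v8:inf

step 1: dist = v0:0,v1:inf,v2:2,v3:7,v4:inf,v5:inf,v6:5,v7:inf,v8:inf
step 2: dist = v0:0,v1:inf,v2:2,v3:7,v4:inf,v5:inf,v6:5,v7:inf,v8:inf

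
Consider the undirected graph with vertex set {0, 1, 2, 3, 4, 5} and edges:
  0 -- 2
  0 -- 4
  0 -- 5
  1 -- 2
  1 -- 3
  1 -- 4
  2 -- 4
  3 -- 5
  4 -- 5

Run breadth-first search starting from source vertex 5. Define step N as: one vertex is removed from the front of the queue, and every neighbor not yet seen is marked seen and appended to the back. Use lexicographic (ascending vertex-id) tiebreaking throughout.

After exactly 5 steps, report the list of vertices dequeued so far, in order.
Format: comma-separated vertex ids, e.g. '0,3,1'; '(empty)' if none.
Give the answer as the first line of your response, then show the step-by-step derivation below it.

5,0,3,4,2

step 1: dequeue 5; queue=[0,3,4]; order=5
step 2: dequeue 0; queue=[3,4,2]; order=5,0
step 3: dequeue 3; queue=[4,2,1]; order=5,0,3
step 4: dequeue 4; queue=[2,1]; order=5,0,3,4
step 5: dequeue 2; queue=[1]; order=5,0,3,4,2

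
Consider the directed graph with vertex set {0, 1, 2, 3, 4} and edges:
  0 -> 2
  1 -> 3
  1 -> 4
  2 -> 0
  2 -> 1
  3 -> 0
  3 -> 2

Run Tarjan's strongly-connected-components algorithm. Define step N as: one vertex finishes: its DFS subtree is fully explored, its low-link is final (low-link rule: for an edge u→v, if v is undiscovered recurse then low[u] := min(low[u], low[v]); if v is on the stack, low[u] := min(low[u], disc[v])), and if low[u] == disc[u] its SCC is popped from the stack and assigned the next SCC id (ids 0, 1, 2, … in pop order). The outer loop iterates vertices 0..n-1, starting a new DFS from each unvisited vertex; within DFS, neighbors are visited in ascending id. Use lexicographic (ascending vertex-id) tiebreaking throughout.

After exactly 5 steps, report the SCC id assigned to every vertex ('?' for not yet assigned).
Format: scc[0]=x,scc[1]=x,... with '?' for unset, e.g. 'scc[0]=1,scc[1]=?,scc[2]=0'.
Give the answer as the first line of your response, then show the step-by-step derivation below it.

scc[0]=1,scc[1]=1,scc[2]=1,scc[3]=1,scc[4]=0

step 1: low=(low[0]=0,low[1]=2,low[2]=0,low[3]=0,low[4]=?); scc=(scc[0]=?,scc[1]=?,scc[2]=?,scc[3]=?,scc[4]=?)
step 2: low=(low[0]=0,low[1]=0,low[2]=0,low[3]=0,low[4]=4); scc=(scc[0]=?,scc[1]=?,scc[2]=?,scc[3]=?,scc[4]=0)
step 3: low=(low[0]=0,low[1]=0,low[2]=0,low[3]=0,low[4]=4); scc=(scc[0]=?,scc[1]=?,scc[2]=?,scc[3]=?,scc[4]=0)
step 4: low=(low[0]=0,low[1]=0,low[2]=0,low[3]=0,low[4]=4); scc=(scc[0]=?,scc[1]=?,scc[2]=?,scc[3]=?,scc[4]=0)
step 5: low=(low[0]=0,low[1]=0,low[2]=0,low[3]=0,low[4]=4); scc=(scc[0]=1,scc[1]=1,scc[2]=1,scc[3]=1,scc[4]=0)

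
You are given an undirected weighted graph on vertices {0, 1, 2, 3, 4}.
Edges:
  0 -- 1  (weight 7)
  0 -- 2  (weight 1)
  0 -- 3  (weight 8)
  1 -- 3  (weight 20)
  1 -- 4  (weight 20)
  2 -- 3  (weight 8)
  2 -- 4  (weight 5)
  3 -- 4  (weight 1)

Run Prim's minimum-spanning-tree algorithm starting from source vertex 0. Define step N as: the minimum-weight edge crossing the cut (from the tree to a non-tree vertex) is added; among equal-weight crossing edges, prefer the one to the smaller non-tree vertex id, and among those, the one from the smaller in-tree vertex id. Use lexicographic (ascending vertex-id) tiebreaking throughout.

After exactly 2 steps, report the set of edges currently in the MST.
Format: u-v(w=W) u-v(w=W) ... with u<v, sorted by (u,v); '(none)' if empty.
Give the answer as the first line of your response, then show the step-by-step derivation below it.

0-2(w=1) 2-4(w=5)

step 1: add edge 0-2 (w=1); MST = {0-2(w=1)}
step 2: add edge 2-4 (w=5); MST = {0-2(w=1) 2-4(w=5)}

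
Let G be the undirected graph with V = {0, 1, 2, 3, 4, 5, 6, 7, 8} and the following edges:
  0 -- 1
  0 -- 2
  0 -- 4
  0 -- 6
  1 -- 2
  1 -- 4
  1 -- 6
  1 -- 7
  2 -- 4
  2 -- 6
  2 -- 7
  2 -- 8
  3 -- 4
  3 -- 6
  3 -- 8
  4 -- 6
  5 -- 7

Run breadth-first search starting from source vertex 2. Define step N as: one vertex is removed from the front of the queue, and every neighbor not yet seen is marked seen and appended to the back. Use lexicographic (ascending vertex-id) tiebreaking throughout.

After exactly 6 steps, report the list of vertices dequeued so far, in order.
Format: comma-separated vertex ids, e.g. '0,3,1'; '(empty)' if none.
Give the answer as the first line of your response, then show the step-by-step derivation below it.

2,0,1,4,6,7

step 1: dequeue 2; queue=[0,1,4,6,7,8]; order=2
step 2: dequeue 0; queue=[1,4,6,7,8]; order=2,0
step 3: dequeue 1; queue=[4,6,7,8]; order=2,0,1
step 4: dequeue 4; queue=[6,7,8,3]; order=2,0,1,4
step 5: dequeue 6; queue=[7,8,3]; order=2,0,1,4,6
step 6: dequeue 7; queue=[8,3,5]; order=2,0,1,4,6,7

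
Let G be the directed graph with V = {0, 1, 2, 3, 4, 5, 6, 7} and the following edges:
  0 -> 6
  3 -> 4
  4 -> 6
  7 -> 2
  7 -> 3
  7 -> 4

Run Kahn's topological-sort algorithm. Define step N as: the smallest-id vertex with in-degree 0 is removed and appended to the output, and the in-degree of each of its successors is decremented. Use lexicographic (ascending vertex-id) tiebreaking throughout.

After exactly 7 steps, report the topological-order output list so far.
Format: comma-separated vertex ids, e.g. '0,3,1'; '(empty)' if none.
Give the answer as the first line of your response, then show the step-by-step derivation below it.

0,1,5,7,2,3,4

step 1: output 0; order=[0]; indeg=(0,0,1,1,2,0,1,0)
step 2: output 1; order=[0,1]; indeg=(0,0,1,1,2,0,1,0)
step 3: output 5; order=[0,1,5]; indeg=(0,0,1,1,2,0,1,0)
step 4: output 7; order=[0,1,5,7]; indeg=(0,0,0,0,1,0,1,0)
step 5: output 2; order=[0,1,5,7,2]; indeg=(0,0,0,0,1,0,1,0)
step 6: output 3; order=[0,1,5,7,2,3]; indeg=(0,0,0,0,0,0,1,0)
step 7: output 4; order=[0,1,5,7,2,3,4]; indeg=(0,0,0,0,0,0,0,0)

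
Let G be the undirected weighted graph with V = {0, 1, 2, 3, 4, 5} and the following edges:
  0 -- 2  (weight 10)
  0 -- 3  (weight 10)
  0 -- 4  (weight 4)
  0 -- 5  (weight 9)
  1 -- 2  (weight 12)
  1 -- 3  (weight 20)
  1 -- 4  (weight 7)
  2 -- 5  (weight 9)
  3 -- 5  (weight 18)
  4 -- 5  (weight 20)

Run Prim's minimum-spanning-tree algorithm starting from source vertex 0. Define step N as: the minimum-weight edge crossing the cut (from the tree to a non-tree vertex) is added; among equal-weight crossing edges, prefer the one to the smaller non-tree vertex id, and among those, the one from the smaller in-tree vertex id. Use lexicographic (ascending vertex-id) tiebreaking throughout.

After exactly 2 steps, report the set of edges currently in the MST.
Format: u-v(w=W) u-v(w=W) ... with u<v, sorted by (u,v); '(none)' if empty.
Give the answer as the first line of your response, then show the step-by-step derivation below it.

0-4(w=4) 1-4(w=7)

step 1: add edge 0-4 (w=4); MST = {0-4(w=4)}
step 2: add edge 1-4 (w=7); MST = {0-4(w=4) 1-4(w=7)}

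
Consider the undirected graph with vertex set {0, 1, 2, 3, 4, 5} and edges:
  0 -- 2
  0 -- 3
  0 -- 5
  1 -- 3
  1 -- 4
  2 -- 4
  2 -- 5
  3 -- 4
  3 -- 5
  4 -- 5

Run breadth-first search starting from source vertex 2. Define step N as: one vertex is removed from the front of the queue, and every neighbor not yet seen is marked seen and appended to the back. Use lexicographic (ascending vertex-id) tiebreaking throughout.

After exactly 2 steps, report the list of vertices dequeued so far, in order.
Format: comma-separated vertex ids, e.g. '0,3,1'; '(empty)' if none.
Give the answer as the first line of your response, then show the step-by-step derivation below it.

2,0

step 1: dequeue 2; queue=[0,4,5]; order=2
step 2: dequeue 0; queue=[4,5,3]; order=2,0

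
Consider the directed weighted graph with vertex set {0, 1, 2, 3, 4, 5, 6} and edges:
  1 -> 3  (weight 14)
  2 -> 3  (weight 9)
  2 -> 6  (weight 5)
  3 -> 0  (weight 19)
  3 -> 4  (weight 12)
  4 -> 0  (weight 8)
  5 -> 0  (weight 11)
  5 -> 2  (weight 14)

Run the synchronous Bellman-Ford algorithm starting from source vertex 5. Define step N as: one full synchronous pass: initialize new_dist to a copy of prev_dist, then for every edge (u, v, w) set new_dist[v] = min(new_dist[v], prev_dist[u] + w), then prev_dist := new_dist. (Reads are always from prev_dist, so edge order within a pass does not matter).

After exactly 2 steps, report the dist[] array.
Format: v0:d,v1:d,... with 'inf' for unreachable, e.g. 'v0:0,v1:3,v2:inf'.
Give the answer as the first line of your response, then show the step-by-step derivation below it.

v0:11,v1:inf,v2:14,v3:23,v4:inf,v5:0,v6:19

step 1: dist = v0:11,v1:inf,v2:14,v3:inf,v4:inf,v5:0,v6:inf
step 2: dist = v0:11,v1:inf,v2:14,v3:23,v4:inf,v5:0,v6:19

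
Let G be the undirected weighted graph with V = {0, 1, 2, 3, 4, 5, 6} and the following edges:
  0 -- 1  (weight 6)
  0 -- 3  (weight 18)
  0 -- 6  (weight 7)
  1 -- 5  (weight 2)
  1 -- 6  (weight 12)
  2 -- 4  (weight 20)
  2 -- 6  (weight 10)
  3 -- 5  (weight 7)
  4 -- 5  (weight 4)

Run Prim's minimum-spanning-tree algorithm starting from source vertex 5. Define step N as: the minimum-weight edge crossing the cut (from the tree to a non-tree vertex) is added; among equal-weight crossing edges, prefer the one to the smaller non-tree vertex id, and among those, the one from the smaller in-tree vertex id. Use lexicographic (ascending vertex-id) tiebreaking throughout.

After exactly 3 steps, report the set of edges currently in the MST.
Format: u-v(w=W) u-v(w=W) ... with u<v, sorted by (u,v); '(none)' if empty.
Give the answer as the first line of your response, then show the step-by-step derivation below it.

0-1(w=6) 1-5(w=2) 4-5(w=4)

step 1: add edge 1-5 (w=2); MST = {1-5(w=2)}
step 2: add edge 4-5 (w=4); MST = {1-5(w=2) 4-5(w=4)}
step 3: add edge 0-1 (w=6); MST = {0-1(w=6) 1-5(w=2) 4-5(w=4)}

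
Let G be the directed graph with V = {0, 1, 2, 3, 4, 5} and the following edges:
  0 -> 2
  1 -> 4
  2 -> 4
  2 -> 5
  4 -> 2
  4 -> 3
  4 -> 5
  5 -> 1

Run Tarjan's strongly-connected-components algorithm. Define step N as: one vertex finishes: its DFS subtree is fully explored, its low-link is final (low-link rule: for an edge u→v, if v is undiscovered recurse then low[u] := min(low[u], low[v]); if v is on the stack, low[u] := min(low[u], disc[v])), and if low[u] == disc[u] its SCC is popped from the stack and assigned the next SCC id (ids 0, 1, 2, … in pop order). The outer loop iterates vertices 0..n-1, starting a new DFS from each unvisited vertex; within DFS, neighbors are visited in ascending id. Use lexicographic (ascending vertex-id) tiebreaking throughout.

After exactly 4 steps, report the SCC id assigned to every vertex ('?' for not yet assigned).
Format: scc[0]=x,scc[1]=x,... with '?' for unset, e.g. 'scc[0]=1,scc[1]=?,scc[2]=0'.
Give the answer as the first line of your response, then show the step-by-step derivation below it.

scc[0]=?,scc[1]=?,scc[2]=?,scc[3]=0,scc[4]=?,scc[5]=?

step 1: low=(low[0]=0,low[1]=?,low[2]=1,low[3]=3,low[4]=1,low[5]=?); scc=(scc[0]=?,scc[1]=?,scc[2]=?,scc[3]=0,scc[4]=?,scc[5]=?)
step 2: low=(low[0]=0,low[1]=2,low[2]=1,low[3]=3,low[4]=1,low[5]=4); scc=(scc[0]=?,scc[1]=?,scc[2]=?,scc[3]=0,scc[4]=?,scc[5]=?)
step 3: low=(low[0]=0,low[1]=2,low[2]=1,low[3]=3,low[4]=1,low[5]=2); scc=(scc[0]=?,scc[1]=?,scc[2]=?,scc[3]=0,scc[4]=?,scc[5]=?)
step 4: low=(low[0]=0,low[1]=2,low[2]=1,low[3]=3,low[4]=1,low[5]=2); scc=(scc[0]=?,scc[1]=?,scc[2]=?,scc[3]=0,scc[4]=?,scc[5]=?)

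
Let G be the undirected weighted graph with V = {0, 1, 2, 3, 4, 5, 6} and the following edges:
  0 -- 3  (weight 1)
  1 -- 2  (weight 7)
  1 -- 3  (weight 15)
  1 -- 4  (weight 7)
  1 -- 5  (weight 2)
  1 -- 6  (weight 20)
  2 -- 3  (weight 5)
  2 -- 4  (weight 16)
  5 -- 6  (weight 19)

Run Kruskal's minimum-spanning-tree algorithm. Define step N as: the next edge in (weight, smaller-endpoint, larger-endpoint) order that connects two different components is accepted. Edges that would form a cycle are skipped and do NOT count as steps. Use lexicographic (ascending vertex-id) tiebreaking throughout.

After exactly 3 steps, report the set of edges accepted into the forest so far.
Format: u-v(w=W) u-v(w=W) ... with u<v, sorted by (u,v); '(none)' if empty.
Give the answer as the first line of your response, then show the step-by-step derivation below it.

0-3(w=1) 1-5(w=2) 2-3(w=5)

step 1: add edge 0-3 (w=1); MST = {0-3(w=1)}
step 2: add edge 1-5 (w=2); MST = {0-3(w=1) 1-5(w=2)}
step 3: add edge 2-3 (w=5); MST = {0-3(w=1) 1-5(w=2) 2-3(w=5)}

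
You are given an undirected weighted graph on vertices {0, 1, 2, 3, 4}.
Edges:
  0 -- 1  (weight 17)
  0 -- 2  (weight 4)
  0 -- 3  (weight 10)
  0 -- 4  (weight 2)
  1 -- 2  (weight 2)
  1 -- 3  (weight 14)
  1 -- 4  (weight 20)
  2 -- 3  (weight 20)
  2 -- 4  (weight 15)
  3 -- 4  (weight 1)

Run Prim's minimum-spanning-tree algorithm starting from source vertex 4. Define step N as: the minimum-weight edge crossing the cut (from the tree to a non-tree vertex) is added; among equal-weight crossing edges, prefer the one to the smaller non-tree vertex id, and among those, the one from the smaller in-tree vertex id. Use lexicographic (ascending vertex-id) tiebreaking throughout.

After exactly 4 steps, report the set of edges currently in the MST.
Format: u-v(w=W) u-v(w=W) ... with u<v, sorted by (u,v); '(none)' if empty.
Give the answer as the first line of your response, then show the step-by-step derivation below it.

0-2(w=4) 0-4(w=2) 1-2(w=2) 3-4(w=1)

step 1: add edge 3-4 (w=1); MST = {3-4(w=1)}
step 2: add edge 0-4 (w=2); MST = {0-4(w=2) 3-4(w=1)}
step 3: add edge 0-2 (w=4); MST = {0-2(w=4) 0-4(w=2) 3-4(w=1)}
step 4: add edge 1-2 (w=2); MST = {0-2(w=4) 0-4(w=2) 1-2(w=2) 3-4(w=1)}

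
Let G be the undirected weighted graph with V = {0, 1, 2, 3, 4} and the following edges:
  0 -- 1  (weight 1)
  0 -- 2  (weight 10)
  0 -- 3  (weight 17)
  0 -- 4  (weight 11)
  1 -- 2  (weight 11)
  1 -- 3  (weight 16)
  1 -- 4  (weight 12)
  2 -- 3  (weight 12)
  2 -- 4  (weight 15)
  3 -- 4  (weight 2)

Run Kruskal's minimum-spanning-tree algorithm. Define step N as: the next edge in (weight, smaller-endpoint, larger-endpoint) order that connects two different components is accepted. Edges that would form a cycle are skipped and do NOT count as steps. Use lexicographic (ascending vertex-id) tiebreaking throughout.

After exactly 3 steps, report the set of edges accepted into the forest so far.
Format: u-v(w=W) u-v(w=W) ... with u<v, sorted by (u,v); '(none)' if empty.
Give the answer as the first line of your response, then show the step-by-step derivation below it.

0-1(w=1) 0-2(w=10) 3-4(w=2)

step 1: add edge 0-1 (w=1); MST = {0-1(w=1)}
step 2: add edge 3-4 (w=2); MST = {0-1(w=1) 3-4(w=2)}
step 3: add edge 0-2 (w=10); MST = {0-1(w=1) 0-2(w=10) 3-4(w=2)}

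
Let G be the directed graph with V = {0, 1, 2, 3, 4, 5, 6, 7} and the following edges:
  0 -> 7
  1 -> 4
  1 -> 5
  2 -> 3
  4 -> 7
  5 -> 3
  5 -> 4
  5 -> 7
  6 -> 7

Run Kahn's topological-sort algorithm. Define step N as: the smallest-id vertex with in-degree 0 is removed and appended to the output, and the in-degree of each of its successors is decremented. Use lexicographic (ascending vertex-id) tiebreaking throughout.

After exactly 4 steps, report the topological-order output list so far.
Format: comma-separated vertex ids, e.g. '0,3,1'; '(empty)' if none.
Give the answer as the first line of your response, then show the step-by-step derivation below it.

0,1,2,5

step 1: output 0; order=[0]; indeg=(0,0,0,2,2,1,0,3)
step 2: output 1; order=[0,1]; indeg=(0,0,0,2,1,0,0,3)
step 3: output 2; order=[0,1,2]; indeg=(0,0,0,1,1,0,0,3)
step 4: output 5; order=[0,1,2,5]; indeg=(0,0,0,0,0,0,0,2)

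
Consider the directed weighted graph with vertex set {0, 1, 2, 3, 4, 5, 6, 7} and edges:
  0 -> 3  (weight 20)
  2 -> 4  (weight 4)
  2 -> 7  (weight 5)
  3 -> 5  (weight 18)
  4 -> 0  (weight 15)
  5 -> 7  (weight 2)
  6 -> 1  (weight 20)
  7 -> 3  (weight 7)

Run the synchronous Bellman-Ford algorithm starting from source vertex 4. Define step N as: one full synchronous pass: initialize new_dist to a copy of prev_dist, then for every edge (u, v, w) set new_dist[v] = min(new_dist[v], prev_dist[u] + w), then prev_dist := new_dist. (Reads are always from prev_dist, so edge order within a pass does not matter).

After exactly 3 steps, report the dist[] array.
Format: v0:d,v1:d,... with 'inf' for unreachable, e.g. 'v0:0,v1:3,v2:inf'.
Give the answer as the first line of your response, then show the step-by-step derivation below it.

v0:15,v1:inf,v2:inf,v3:35,v4:0,v5:53,v6:inf,v7:inf

step 1: dist = v0:15,v1:inf,v2:inf,v3:inf,v4:0,v5:inf,v6:inf,v7:inf
step 2: dist = v0:15,v1:inf,v2:inf,v3:35,v4:0,v5:inf,v6:inf,v7:inf
step 3: dist = v0:15,v1:inf,v2:inf,v3:35,v4:0,v5:53,v6:inf,v7:inf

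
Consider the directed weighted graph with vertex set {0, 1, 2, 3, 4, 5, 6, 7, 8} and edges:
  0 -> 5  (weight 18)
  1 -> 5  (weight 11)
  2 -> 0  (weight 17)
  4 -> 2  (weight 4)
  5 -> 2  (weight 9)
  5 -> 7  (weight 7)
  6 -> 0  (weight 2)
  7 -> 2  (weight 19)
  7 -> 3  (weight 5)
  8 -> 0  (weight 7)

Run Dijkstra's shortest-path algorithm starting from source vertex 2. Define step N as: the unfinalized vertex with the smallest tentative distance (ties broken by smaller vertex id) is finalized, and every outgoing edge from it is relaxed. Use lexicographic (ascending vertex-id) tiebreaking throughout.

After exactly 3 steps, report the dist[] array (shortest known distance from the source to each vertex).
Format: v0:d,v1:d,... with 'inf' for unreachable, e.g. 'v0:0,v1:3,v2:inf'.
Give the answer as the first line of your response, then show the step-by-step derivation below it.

v0:17,v1:inf,v2:0,v3:inf,v4:inf,v5:35,v6:inf,v7:42,v8:inf

step 1: dist = v0:17,v1:inf,v2:0,v3:inf,v4:inf,v5:inf,v6:inf,v7:inf,v8:inf
step 2: dist = v0:17,v1:inf,v2:0,v3:inf,v4:inf,v5:35,v6:inf,v7:inf,v8:inf
step 3: dist = v0:17,v1:inf,v2:0,v3:inf,v4:inf,v5:35,v6:inf,v7:42,v8:inf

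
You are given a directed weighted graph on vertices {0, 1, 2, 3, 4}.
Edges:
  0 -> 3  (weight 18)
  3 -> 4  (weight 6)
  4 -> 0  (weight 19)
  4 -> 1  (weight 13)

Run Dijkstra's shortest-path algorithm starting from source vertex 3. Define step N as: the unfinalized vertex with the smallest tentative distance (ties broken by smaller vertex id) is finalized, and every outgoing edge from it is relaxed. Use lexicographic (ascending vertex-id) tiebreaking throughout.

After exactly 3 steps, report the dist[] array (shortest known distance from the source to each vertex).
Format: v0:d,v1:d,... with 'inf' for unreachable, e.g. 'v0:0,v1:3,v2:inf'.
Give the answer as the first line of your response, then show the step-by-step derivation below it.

v0:25,v1:19,v2:inf,v3:0,v4:6

step 1: dist = v0:inf,v1:inf,v2:inf,v3:0,v4:6
step 2: dist = v0:25,v1:19,v2:inf,v3:0,v4:6
step 3: dist = v0:25,v1:19,v2:inf,v3:0,v4:6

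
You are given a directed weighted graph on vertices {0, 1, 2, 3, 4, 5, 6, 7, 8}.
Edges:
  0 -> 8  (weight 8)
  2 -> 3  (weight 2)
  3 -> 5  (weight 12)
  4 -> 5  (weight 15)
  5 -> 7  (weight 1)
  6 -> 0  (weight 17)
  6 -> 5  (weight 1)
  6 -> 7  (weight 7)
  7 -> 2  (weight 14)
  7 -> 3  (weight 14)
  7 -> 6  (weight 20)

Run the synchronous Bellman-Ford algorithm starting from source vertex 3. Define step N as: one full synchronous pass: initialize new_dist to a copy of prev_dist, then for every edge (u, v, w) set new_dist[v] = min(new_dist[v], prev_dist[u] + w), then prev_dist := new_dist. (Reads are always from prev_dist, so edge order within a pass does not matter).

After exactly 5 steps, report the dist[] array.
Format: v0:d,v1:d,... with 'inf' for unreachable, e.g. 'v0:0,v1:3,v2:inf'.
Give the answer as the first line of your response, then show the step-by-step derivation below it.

v0:50,v1:inf,v2:27,v3:0,v4:inf,v5:12,v6:33,v7:13,v8:58

step 1: dist = v0:inf,v1:inf,v2:inf,v3:0,v4:inf,v5:12,v6:inf,v7:inf,v8:inf
step 2: dist = v0:inf,v1:inf,v2:inf,v3:0,v4:inf,v5:12,v6:inf,v7:13,v8:inf
step 3: dist = v0:inf,v1:inf,v2:27,v3:0,v4:inf,v5:12,v6:33,v7:13,v8:inf
step 4: dist = v0:50,v1:inf,v2:27,v3:0,v4:inf,v5:12,v6:33,v7:13,v8:inf
step 5: dist = v0:50,v1:inf,v2:27,v3:0,v4:inf,v5:12,v6:33,v7:13,v8:58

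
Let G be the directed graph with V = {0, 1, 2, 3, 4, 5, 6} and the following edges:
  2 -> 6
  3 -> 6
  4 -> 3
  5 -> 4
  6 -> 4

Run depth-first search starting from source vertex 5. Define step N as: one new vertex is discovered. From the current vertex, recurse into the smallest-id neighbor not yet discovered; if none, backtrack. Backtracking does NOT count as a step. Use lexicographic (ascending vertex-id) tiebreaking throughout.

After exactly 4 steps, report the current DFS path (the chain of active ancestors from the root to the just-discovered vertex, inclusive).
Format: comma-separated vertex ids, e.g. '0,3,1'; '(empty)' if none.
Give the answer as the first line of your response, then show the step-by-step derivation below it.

5,4,3,6

step 1: discover 5; path=5; order=5
step 2: discover 4; path=5>4; order=5,4
step 3: discover 3; path=5>4>3; order=5,4,3
step 4: discover 6; path=5>4>3>6; order=5,4,3,6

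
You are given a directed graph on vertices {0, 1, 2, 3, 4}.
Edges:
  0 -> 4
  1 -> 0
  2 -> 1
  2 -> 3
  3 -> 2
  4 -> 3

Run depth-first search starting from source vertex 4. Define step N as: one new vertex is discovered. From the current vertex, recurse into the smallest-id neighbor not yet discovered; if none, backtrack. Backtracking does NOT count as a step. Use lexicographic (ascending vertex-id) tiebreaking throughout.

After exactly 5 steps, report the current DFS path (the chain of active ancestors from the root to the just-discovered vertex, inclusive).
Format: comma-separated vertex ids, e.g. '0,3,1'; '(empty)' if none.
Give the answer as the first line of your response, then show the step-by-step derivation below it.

4,3,2,1,0

step 1: discover 4; path=4; order=4
step 2: discover 3; path=4>3; order=4,3
step 3: discover 2; path=4>3>2; order=4,3,2
step 4: discover 1; path=4>3>2>1; order=4,3,2,1
step 5: discover 0; path=4>3>2>1>0; order=4,3,2,1,0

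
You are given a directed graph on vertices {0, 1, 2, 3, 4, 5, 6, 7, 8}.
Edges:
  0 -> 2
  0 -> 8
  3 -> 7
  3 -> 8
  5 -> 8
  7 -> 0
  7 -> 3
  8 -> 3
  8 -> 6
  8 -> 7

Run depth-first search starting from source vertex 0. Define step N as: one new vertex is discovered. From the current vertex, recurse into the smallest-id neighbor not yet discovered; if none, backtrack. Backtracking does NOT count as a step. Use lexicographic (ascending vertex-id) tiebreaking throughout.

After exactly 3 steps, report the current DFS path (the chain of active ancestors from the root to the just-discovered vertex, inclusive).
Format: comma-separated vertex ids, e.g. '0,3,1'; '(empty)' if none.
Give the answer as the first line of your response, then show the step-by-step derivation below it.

0,8

step 1: discover 0; path=0; order=0
step 2: discover 2; path=0>2; order=0,2
step 3: discover 8; path=0>8; order=0,2,8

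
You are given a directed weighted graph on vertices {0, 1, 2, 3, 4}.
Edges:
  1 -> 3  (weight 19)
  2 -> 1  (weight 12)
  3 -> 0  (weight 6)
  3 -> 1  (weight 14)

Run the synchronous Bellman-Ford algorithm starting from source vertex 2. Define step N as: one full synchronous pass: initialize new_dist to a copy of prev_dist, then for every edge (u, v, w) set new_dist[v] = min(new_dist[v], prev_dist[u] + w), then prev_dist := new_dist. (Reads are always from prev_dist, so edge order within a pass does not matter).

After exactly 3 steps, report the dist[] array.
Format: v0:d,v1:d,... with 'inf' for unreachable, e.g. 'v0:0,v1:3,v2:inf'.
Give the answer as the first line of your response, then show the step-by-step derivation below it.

v0:37,v1:12,v2:0,v3:31,v4:inf

step 1: dist = v0:inf,v1:12,v2:0,v3:inf,v4:inf
step 2: dist = v0:inf,v1:12,v2:0,v3:31,v4:inf
step 3: dist = v0:37,v1:12,v2:0,v3:31,v4:inf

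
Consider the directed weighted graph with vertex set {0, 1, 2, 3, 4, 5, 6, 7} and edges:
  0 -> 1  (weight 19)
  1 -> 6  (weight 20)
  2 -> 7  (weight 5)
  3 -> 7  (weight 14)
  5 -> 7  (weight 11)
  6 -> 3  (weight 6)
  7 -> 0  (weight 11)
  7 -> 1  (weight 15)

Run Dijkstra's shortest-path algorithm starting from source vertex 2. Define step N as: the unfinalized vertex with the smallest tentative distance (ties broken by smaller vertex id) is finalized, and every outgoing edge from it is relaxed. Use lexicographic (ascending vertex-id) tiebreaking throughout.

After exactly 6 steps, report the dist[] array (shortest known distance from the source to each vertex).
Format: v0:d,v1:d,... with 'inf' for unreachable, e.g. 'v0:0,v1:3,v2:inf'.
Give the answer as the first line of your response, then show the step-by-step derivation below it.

v0:16,v1:20,v2:0,v3:46,v4:inf,v5:inf,v6:40,v7:5

step 1: dist = v0:inf,v1:inf,v2:0,v3:inf,v4:inf,v5:inf,v6:inf,v7:5
step 2: dist = v0:16,v1:20,v2:0,v3:inf,v4:inf,v5:inf,v6:inf,v7:5
step 3: dist = v0:16,v1:20,v2:0,v3:inf,v4:inf,v5:inf,v6:inf,v7:5
step 4: dist = v0:16,v1:20,v2:0,v3:inf,v4:inf,v5:inf,v6:40,v7:5
step 5: dist = v0:16,v1:20,v2:0,v3:46,v4:inf,v5:inf,v6:40,v7:5
step 6: dist = v0:16,v1:20,v2:0,v3:46,v4:inf,v5:inf,v6:40,v7:5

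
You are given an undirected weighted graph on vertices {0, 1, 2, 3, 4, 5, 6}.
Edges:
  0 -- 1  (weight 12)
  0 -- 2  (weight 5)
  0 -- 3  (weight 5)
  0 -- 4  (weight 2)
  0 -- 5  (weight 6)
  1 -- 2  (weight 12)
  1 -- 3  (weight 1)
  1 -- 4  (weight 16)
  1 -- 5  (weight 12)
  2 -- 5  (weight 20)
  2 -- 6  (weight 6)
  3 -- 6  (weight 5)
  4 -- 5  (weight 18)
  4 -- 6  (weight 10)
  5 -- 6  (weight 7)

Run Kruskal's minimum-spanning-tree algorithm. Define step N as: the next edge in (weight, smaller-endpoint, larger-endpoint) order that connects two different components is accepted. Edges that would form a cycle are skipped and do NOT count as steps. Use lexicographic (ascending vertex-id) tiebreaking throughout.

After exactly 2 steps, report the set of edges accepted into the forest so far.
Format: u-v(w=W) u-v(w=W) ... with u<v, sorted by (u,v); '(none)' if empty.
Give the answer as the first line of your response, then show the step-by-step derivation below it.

0-4(w=2) 1-3(w=1)

step 1: add edge 1-3 (w=1); MST = {1-3(w=1)}
step 2: add edge 0-4 (w=2); MST = {0-4(w=2) 1-3(w=1)}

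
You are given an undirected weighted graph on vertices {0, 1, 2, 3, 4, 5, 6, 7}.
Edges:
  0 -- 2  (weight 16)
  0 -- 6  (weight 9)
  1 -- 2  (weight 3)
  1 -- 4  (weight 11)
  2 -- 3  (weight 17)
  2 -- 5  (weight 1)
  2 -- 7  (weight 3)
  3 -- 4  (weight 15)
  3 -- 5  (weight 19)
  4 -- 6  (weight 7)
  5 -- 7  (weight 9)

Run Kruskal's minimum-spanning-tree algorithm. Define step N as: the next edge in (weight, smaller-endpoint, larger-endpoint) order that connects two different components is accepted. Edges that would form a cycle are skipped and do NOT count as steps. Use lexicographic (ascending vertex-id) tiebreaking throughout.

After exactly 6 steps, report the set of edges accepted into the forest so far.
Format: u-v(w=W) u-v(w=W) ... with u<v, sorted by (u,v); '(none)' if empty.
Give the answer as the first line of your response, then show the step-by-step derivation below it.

0-6(w=9) 1-2(w=3) 1-4(w=11) 2-5(w=1) 2-7(w=3) 4-6(w=7)

step 1: add edge 2-5 (w=1); MST = {2-5(w=1)}
step 2: add edge 1-2 (w=3); MST = {1-2(w=3) 2-5(w=1)}
step 3: add edge 2-7 (w=3); MST = {1-2(w=3) 2-5(w=1) 2-7(w=3)}
step 4: add edge 4-6 (w=7); MST = {1-2(w=3) 2-5(w=1) 2-7(w=3) 4-6(w=7)}
step 5: add edge 0-6 (w=9); MST = {0-6(w=9) 1-2(w=3) 2-5(w=1) 2-7(w=3) 4-6(w=7)}
step 6: add edge 1-4 (w=11); MST = {0-6(w=9) 1-2(w=3) 1-4(w=11) 2-5(w=1) 2-7(w=3) 4-6(w=7)}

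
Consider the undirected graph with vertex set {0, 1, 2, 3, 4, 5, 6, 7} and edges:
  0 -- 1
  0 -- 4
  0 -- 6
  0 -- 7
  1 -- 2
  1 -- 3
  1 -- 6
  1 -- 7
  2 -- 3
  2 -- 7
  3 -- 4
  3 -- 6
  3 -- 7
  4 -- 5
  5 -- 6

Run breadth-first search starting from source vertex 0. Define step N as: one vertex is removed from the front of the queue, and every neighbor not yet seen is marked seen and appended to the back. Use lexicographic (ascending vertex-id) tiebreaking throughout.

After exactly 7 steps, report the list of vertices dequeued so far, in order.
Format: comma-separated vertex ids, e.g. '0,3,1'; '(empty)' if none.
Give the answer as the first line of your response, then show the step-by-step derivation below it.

0,1,4,6,7,2,3

step 1: dequeue 0; queue=[1,4,6,7]; order=0
step 2: dequeue 1; queue=[4,6,7,2,3]; order=0,1
step 3: dequeue 4; queue=[6,7,2,3,5]; order=0,1,4
step 4: dequeue 6; queue=[7,2,3,5]; order=0,1,4,6
step 5: dequeue 7; queue=[2,3,5]; order=0,1,4,6,7
step 6: dequeue 2; queue=[3,5]; order=0,1,4,6,7,2
step 7: dequeue 3; queue=[5]; order=0,1,4,6,7,2,3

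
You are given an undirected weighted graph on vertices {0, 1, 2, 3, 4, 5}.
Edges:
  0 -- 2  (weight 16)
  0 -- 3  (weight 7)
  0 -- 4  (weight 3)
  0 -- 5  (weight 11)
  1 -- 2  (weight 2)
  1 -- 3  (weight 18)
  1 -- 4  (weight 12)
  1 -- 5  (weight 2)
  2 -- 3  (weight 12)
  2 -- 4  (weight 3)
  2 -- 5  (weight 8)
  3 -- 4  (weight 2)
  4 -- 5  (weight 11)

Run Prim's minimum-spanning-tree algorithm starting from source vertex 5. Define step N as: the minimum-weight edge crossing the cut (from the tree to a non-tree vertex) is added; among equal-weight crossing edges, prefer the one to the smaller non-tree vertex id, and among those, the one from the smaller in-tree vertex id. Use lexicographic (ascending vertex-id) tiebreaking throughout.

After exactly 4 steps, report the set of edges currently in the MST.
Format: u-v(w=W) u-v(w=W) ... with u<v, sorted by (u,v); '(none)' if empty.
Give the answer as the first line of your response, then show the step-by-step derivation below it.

1-2(w=2) 1-5(w=2) 2-4(w=3) 3-4(w=2)

step 1: add edge 1-5 (w=2); MST = {1-5(w=2)}
step 2: add edge 1-2 (w=2); MST = {1-2(w=2) 1-5(w=2)}
step 3: add edge 2-4 (w=3); MST = {1-2(w=2) 1-5(w=2) 2-4(w=3)}
step 4: add edge 3-4 (w=2); MST = {1-2(w=2) 1-5(w=2) 2-4(w=3) 3-4(w=2)}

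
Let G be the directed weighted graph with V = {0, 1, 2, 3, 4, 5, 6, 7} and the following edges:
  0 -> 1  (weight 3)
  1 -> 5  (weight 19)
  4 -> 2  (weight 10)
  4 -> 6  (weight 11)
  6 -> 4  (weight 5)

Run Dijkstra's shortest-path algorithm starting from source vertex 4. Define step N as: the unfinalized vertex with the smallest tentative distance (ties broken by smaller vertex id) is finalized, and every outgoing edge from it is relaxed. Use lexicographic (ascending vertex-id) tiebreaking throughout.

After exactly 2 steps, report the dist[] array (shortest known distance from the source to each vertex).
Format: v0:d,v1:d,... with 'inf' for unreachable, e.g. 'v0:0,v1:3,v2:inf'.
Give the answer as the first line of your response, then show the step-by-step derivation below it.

v0:inf,v1:inf,v2:10,v3:inf,v4:0,v5:inf,v6:11,v7:inf

step 1: dist = v0:inf,v1:inf,v2:10,v3:inf,v4:0,v5:inf,v6:11,v7:inf
step 2: dist = v0:inf,v1:inf,v2:10,v3:inf,v4:0,v5:inf,v6:11,v7:inf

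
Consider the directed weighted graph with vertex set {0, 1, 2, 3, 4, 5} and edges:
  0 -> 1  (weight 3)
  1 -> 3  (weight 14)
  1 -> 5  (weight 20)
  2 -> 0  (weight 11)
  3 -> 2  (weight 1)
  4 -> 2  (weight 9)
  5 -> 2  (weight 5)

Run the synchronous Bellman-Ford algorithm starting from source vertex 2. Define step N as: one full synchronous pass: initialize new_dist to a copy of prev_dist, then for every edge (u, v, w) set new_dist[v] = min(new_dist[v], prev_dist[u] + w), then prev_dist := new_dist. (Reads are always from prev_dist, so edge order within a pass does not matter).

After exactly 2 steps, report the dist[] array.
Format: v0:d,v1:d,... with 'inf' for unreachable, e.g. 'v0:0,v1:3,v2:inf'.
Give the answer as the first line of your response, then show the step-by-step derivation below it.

v0:11,v1:14,v2:0,v3:inf,v4:inf,v5:inf

step 1: dist = v0:11,v1:inf,v2:0,v3:inf,v4:inf,v5:inf
step 2: dist = v0:11,v1:14,v2:0,v3:inf,v4:inf,v5:inf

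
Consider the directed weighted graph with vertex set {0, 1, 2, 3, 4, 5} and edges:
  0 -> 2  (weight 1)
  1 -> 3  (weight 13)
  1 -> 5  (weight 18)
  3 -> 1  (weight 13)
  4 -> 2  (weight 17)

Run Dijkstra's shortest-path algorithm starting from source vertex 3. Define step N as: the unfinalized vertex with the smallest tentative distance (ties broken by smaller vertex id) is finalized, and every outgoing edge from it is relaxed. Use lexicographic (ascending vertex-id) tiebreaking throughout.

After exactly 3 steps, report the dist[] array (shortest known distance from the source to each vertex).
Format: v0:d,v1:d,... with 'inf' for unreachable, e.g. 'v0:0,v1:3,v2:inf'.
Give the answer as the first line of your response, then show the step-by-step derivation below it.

v0:inf,v1:13,v2:inf,v3:0,v4:inf,v5:31

step 1: dist = v0:inf,v1:13,v2:inf,v3:0,v4:inf,v5:inf
step 2: dist = v0:inf,v1:13,v2:inf,v3:0,v4:inf,v5:31
step 3: dist = v0:inf,v1:13,v2:inf,v3:0,v4:inf,v5:31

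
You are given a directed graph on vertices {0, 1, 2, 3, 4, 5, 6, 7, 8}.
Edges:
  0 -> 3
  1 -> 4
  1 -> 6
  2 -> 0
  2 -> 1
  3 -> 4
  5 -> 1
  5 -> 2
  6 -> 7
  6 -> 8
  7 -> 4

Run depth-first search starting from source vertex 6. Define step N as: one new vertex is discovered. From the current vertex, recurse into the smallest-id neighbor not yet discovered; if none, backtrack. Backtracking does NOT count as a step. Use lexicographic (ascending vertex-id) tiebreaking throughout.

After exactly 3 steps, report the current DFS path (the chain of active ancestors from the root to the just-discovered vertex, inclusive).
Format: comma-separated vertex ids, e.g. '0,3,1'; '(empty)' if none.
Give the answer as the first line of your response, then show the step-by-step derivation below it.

6,7,4

step 1: discover 6; path=6; order=6
step 2: discover 7; path=6>7; order=6,7
step 3: discover 4; path=6>7>4; order=6,7,4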